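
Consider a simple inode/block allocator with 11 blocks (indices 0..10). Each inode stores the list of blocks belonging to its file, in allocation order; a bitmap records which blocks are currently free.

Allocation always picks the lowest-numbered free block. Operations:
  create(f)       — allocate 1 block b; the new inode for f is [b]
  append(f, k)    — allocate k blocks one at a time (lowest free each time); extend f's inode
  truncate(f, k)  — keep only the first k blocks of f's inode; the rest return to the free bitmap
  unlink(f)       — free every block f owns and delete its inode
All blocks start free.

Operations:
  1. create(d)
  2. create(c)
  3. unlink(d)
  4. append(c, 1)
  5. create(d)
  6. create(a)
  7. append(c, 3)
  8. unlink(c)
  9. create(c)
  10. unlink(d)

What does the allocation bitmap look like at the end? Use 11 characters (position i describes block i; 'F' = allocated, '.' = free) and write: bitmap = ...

[1] create(d) — d=0 (map F..........)
[2] create(c) — c=1 d=0 (map FF.........)
[3] unlink(d) — c=1 (map .F.........)
[4] append(c, 1) — c=1,0 (map FF.........)
[5] create(d) — c=1,0 d=2 (map FFF........)
[6] create(a) — a=3 c=1,0 d=2 (map FFFF.......)
[7] append(c, 3) — a=3 c=1,0,4,5,6 d=2 (map FFFFFFF....)
[8] unlink(c) — a=3 d=2 (map ..FF.......)
[9] create(c) — a=3 c=0 d=2 (map F.FF.......)
[10] unlink(d) — a=3 c=0 (map F..F.......)

bitmap = F..F.......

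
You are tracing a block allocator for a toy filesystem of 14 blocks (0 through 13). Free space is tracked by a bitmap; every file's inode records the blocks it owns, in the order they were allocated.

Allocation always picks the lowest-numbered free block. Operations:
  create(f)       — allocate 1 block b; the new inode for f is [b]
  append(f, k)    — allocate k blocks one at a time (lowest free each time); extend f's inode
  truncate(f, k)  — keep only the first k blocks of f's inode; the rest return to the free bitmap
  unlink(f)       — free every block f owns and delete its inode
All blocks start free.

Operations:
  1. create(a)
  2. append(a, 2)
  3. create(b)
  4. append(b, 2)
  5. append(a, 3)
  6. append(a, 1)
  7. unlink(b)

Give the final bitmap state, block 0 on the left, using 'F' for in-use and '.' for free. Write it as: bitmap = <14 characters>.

create(a): bitmap=F............. | a=[0]
append(a, 2): bitmap=FFF........... | a=[0, 1, 2]
create(b): bitmap=FFFF.......... | a=[0, 1, 2] b=[3]
append(b, 2): bitmap=FFFFFF........ | a=[0, 1, 2] b=[3, 4, 5]
append(a, 3): bitmap=FFFFFFFFF..... | a=[0, 1, 2, 6, 7, 8] b=[3, 4, 5]
append(a, 1): bitmap=FFFFFFFFFF.... | a=[0, 1, 2, 6, 7, 8, 9] b=[3, 4, 5]
unlink(b): bitmap=FFF...FFFF.... | a=[0, 1, 2, 6, 7, 8, 9]

bitmap = FFF...FFFF....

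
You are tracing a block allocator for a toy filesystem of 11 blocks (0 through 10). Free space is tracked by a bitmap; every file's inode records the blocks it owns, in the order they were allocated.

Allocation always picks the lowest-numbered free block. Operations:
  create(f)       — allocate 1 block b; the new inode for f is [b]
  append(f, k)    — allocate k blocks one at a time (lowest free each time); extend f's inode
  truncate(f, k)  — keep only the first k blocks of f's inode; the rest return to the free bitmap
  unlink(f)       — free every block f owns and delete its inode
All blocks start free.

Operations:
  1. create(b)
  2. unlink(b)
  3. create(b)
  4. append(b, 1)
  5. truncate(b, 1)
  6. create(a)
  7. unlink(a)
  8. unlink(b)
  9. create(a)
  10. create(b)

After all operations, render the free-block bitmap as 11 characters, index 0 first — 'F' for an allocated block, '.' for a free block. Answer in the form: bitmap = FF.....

create(b): bitmap=F.......... | b=[0]
unlink(b): bitmap=........... | 
create(b): bitmap=F.......... | b=[0]
append(b, 1): bitmap=FF......... | b=[0, 1]
truncate(b, 1): bitmap=F.......... | b=[0]
create(a): bitmap=FF......... | a=[1] b=[0]
unlink(a): bitmap=F.......... | b=[0]
unlink(b): bitmap=........... | 
create(a): bitmap=F.......... | a=[0]
create(b): bitmap=FF......... | a=[0] b=[1]

bitmap = FF.........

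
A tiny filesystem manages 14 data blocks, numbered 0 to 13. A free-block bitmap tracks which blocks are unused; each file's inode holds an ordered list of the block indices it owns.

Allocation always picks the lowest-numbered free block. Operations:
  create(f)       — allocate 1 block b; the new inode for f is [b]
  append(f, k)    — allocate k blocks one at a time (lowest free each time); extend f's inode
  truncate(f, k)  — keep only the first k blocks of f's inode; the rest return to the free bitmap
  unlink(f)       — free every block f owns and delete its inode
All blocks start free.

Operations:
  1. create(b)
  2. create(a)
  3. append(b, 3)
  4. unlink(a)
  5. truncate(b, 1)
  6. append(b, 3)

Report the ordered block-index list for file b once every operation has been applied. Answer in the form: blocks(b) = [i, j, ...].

blocks(b) = [0, 1, 2, 3]

[1] create(b) — b=0 (map F.............)
[2] create(a) — a=1 b=0 (map FF............)
[3] append(b, 3) — a=1 b=0,2,3,4 (map FFFFF.........)
[4] unlink(a) — b=0,2,3,4 (map F.FFF.........)
[5] truncate(b, 1) — b=0 (map F.............)
[6] append(b, 3) — b=0,1,2,3 (map FFFF..........)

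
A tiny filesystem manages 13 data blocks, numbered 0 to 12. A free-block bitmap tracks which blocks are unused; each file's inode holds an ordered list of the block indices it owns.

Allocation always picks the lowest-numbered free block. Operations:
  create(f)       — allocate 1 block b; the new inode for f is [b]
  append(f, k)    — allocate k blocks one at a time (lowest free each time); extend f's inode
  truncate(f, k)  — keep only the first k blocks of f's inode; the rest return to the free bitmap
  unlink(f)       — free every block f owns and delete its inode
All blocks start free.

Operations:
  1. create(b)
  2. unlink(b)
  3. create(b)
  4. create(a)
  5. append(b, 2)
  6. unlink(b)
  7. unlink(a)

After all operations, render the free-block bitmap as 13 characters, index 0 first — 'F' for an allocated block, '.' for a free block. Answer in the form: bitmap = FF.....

bitmap = .............

[1] create(b) — b=0 (map F............)
[2] unlink(b) —  (map .............)
[3] create(b) — b=0 (map F............)
[4] create(a) — a=1 b=0 (map FF...........)
[5] append(b, 2) — a=1 b=0,2,3 (map FFFF.........)
[6] unlink(b) — a=1 (map .F...........)
[7] unlink(a) —  (map .............)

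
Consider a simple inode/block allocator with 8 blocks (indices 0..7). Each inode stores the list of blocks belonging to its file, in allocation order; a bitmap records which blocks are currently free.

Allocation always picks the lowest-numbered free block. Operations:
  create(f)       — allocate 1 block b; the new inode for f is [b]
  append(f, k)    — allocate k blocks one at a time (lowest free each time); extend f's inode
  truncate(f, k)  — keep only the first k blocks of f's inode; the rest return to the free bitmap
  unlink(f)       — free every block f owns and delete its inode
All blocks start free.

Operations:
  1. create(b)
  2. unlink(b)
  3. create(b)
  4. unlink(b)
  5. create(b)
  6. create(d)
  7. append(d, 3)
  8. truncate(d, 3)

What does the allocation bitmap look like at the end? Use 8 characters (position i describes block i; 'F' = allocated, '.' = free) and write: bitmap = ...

bitmap = FFFF....

create(b): bitmap=F....... | b=[0]
unlink(b): bitmap=........ | 
create(b): bitmap=F....... | b=[0]
unlink(b): bitmap=........ | 
create(b): bitmap=F....... | b=[0]
create(d): bitmap=FF...... | b=[0] d=[1]
append(d, 3): bitmap=FFFFF... | b=[0] d=[1, 2, 3, 4]
truncate(d, 3): bitmap=FFFF.... | b=[0] d=[1, 2, 3]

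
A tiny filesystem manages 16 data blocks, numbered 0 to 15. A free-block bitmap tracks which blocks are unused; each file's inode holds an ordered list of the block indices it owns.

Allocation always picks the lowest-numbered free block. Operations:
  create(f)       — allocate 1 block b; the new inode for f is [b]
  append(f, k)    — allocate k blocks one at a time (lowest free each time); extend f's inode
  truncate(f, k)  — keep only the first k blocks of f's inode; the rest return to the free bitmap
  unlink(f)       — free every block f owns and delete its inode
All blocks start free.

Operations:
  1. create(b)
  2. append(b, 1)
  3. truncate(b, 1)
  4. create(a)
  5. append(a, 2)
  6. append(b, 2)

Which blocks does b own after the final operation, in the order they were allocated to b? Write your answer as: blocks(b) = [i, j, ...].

blocks(b) = [0, 4, 5]

after create(b) → b:[0]  free=[F...............]
after append(b, 1) → b:[0, 1]  free=[FF..............]
after truncate(b, 1) → b:[0]  free=[F...............]
after create(a) → a:[1], b:[0]  free=[FF..............]
after append(a, 2) → a:[1, 2, 3], b:[0]  free=[FFFF............]
after append(b, 2) → a:[1, 2, 3], b:[0, 4, 5]  free=[FFFFFF..........]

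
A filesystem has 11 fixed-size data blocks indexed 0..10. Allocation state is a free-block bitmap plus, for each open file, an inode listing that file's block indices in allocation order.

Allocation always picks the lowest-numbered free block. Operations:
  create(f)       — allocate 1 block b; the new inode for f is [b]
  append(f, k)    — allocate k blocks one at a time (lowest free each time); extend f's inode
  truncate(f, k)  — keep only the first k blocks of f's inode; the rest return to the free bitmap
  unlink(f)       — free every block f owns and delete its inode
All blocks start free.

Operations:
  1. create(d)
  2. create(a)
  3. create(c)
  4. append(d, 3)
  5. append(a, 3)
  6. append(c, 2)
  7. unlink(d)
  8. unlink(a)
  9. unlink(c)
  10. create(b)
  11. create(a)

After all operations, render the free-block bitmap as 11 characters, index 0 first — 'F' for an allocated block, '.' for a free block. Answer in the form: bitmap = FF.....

[1] create(d) — d=0 (map F..........)
[2] create(a) — a=1 d=0 (map FF.........)
[3] create(c) — a=1 c=2 d=0 (map FFF........)
[4] append(d, 3) — a=1 c=2 d=0,3,4,5 (map FFFFFF.....)
[5] append(a, 3) — a=1,6,7,8 c=2 d=0,3,4,5 (map FFFFFFFFF..)
[6] append(c, 2) — a=1,6,7,8 c=2,9,10 d=0,3,4,5 (map FFFFFFFFFFF)
[7] unlink(d) — a=1,6,7,8 c=2,9,10 (map .FF...FFFFF)
[8] unlink(a) — c=2,9,10 (map ..F......FF)
[9] unlink(c) —  (map ...........)
[10] create(b) — b=0 (map F..........)
[11] create(a) — a=1 b=0 (map FF.........)

bitmap = FF.........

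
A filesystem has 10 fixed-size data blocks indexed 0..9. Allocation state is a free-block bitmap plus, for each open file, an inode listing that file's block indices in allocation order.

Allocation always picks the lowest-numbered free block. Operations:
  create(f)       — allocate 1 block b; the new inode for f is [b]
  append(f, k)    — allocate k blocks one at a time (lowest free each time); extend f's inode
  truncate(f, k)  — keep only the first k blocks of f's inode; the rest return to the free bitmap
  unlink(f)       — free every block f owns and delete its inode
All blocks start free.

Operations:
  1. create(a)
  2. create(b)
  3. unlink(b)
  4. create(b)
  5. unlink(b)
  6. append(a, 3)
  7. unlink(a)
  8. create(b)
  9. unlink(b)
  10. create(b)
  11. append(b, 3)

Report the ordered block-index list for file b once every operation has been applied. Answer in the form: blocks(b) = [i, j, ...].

  1. create(a)  ⇒  F.........  {a→[0]}
  2. create(b)  ⇒  FF........  {a→[0]; b→[1]}
  3. unlink(b)  ⇒  F.........  {a→[0]}
  4. create(b)  ⇒  FF........  {a→[0]; b→[1]}
  5. unlink(b)  ⇒  F.........  {a→[0]}
  6. append(a, 3)  ⇒  FFFF......  {a→[0, 1, 2, 3]}
  7. unlink(a)  ⇒  ..........  {}
  8. create(b)  ⇒  F.........  {b→[0]}
  9. unlink(b)  ⇒  ..........  {}
  10. create(b)  ⇒  F.........  {b→[0]}
  11. append(b, 3)  ⇒  FFFF......  {b→[0, 1, 2, 3]}

blocks(b) = [0, 1, 2, 3]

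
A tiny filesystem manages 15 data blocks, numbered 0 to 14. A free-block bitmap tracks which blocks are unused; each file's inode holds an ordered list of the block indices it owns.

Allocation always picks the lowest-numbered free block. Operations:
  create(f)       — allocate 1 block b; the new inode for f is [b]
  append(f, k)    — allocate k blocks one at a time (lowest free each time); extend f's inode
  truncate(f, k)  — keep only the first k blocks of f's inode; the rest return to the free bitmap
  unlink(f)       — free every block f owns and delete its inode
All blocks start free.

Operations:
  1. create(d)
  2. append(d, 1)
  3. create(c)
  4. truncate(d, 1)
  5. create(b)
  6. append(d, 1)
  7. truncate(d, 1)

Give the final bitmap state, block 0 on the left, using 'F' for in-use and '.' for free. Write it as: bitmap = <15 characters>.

after create(d) → d:[0]  free=[F..............]
after append(d, 1) → d:[0, 1]  free=[FF.............]
after create(c) → c:[2], d:[0, 1]  free=[FFF............]
after truncate(d, 1) → c:[2], d:[0]  free=[F.F............]
after create(b) → b:[1], c:[2], d:[0]  free=[FFF............]
after append(d, 1) → b:[1], c:[2], d:[0, 3]  free=[FFFF...........]
after truncate(d, 1) → b:[1], c:[2], d:[0]  free=[FFF............]

bitmap = FFF............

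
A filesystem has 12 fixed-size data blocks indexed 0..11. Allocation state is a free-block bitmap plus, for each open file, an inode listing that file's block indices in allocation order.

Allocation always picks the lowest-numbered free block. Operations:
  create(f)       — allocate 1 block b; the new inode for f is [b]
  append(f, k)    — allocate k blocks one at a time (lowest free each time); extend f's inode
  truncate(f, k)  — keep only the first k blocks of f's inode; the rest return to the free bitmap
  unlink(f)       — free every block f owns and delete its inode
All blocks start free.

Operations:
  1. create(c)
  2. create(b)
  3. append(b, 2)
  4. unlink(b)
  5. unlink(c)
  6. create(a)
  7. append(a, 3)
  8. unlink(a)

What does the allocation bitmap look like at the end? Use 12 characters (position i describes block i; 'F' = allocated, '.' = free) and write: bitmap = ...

create(c): bitmap=F........... | c=[0]
create(b): bitmap=FF.......... | b=[1] c=[0]
append(b, 2): bitmap=FFFF........ | b=[1, 2, 3] c=[0]
unlink(b): bitmap=F........... | c=[0]
unlink(c): bitmap=............ | 
create(a): bitmap=F........... | a=[0]
append(a, 3): bitmap=FFFF........ | a=[0, 1, 2, 3]
unlink(a): bitmap=............ | 

bitmap = ............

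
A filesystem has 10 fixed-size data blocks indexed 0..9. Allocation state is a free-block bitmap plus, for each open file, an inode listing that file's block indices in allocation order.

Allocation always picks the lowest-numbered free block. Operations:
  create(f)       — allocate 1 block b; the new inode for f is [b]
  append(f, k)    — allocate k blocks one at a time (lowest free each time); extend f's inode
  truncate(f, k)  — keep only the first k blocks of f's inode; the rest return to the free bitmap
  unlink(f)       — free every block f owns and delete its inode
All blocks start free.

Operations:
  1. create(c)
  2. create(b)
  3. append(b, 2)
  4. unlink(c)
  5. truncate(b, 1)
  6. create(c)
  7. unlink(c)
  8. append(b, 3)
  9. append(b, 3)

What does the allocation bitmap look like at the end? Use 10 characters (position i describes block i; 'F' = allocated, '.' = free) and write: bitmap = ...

after create(c) → c:[0]  free=[F.........]
after create(b) → b:[1], c:[0]  free=[FF........]
after append(b, 2) → b:[1, 2, 3], c:[0]  free=[FFFF......]
after unlink(c) → b:[1, 2, 3]  free=[.FFF......]
after truncate(b, 1) → b:[1]  free=[.F........]
after create(c) → b:[1], c:[0]  free=[FF........]
after unlink(c) → b:[1]  free=[.F........]
after append(b, 3) → b:[1, 0, 2, 3]  free=[FFFF......]
after append(b, 3) → b:[1, 0, 2, 3, 4, 5, 6]  free=[FFFFFFF...]

bitmap = FFFFFFF...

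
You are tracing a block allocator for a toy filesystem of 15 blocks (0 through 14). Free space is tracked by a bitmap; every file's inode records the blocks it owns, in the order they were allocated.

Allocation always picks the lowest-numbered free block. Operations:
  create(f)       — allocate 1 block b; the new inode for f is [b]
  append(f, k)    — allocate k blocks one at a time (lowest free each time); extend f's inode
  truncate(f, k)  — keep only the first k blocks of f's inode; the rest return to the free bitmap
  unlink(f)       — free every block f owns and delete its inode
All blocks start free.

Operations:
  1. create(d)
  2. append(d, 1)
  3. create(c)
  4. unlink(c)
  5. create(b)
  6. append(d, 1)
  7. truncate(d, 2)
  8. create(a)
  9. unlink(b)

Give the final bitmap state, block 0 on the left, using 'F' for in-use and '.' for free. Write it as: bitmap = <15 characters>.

[1] create(d) — d=0 (map F..............)
[2] append(d, 1) — d=0,1 (map FF.............)
[3] create(c) — c=2 d=0,1 (map FFF............)
[4] unlink(c) — d=0,1 (map FF.............)
[5] create(b) — b=2 d=0,1 (map FFF............)
[6] append(d, 1) — b=2 d=0,1,3 (map FFFF...........)
[7] truncate(d, 2) — b=2 d=0,1 (map FFF............)
[8] create(a) — a=3 b=2 d=0,1 (map FFFF...........)
[9] unlink(b) — a=3 d=0,1 (map FF.F...........)

bitmap = FF.F...........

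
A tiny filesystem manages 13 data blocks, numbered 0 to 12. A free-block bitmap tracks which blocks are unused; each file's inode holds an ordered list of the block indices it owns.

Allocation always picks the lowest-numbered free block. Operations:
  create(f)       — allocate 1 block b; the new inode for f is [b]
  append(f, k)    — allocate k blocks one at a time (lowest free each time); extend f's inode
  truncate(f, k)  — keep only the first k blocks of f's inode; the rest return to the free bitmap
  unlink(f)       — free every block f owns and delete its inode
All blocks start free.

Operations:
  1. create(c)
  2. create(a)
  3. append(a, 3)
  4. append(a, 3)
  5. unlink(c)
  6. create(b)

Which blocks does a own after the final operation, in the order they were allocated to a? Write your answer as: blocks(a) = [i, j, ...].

blocks(a) = [1, 2, 3, 4, 5, 6, 7]

create(c): bitmap=F............ | c=[0]
create(a): bitmap=FF........... | a=[1] c=[0]
append(a, 3): bitmap=FFFFF........ | a=[1, 2, 3, 4] c=[0]
append(a, 3): bitmap=FFFFFFFF..... | a=[1, 2, 3, 4, 5, 6, 7] c=[0]
unlink(c): bitmap=.FFFFFFF..... | a=[1, 2, 3, 4, 5, 6, 7]
create(b): bitmap=FFFFFFFF..... | a=[1, 2, 3, 4, 5, 6, 7] b=[0]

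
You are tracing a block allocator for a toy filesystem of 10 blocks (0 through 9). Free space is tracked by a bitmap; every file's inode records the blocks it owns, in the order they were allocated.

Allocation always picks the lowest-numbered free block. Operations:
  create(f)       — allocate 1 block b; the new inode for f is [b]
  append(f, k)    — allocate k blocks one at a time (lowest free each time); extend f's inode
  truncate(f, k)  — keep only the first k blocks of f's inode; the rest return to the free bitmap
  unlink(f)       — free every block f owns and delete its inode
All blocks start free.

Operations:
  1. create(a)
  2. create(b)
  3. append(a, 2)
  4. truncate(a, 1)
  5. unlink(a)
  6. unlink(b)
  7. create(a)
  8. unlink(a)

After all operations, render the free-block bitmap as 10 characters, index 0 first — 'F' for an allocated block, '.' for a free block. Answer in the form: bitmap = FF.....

bitmap = ..........

[1] create(a) — a=0 (map F.........)
[2] create(b) — a=0 b=1 (map FF........)
[3] append(a, 2) — a=0,2,3 b=1 (map FFFF......)
[4] truncate(a, 1) — a=0 b=1 (map FF........)
[5] unlink(a) — b=1 (map .F........)
[6] unlink(b) —  (map ..........)
[7] create(a) — a=0 (map F.........)
[8] unlink(a) —  (map ..........)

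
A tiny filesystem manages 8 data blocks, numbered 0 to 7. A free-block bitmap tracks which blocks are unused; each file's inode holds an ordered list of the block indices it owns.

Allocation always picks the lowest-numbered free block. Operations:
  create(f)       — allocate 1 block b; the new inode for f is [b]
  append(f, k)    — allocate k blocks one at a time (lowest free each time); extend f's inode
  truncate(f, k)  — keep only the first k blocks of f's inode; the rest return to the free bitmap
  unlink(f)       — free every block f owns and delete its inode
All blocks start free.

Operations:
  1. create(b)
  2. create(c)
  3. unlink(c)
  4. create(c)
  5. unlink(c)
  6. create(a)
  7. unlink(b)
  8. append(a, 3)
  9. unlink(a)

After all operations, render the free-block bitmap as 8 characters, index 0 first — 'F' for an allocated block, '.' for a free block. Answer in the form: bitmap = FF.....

bitmap = ........

create(b): bitmap=F....... | b=[0]
create(c): bitmap=FF...... | b=[0] c=[1]
unlink(c): bitmap=F....... | b=[0]
create(c): bitmap=FF...... | b=[0] c=[1]
unlink(c): bitmap=F....... | b=[0]
create(a): bitmap=FF...... | a=[1] b=[0]
unlink(b): bitmap=.F...... | a=[1]
append(a, 3): bitmap=FFFF.... | a=[1, 0, 2, 3]
unlink(a): bitmap=........ | 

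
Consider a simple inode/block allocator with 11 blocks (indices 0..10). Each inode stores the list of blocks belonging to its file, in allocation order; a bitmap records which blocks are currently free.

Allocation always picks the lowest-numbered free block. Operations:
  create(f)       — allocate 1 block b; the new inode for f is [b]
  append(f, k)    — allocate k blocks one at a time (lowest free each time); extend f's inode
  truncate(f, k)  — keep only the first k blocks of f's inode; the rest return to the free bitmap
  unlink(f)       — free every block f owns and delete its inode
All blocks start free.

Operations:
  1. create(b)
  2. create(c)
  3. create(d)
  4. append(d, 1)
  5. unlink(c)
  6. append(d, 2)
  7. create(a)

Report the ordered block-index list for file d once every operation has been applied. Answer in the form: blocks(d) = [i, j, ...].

[1] create(b) — b=0 (map F..........)
[2] create(c) — b=0 c=1 (map FF.........)
[3] create(d) — b=0 c=1 d=2 (map FFF........)
[4] append(d, 1) — b=0 c=1 d=2,3 (map FFFF.......)
[5] unlink(c) — b=0 d=2,3 (map F.FF.......)
[6] append(d, 2) — b=0 d=2,3,1,4 (map FFFFF......)
[7] create(a) — a=5 b=0 d=2,3,1,4 (map FFFFFF.....)

blocks(d) = [2, 3, 1, 4]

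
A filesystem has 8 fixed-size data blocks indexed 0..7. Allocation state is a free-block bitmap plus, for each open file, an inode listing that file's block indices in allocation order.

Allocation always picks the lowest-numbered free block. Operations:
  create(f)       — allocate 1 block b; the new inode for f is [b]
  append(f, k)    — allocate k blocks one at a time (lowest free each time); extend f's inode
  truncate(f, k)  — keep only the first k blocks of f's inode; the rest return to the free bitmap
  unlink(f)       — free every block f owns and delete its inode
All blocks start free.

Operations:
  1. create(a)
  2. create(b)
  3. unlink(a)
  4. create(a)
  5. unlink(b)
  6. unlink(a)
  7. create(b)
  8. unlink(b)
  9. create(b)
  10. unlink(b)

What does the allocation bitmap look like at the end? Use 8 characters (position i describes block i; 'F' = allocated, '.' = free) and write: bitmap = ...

  1. create(a)  ⇒  F.......  {a→[0]}
  2. create(b)  ⇒  FF......  {a→[0]; b→[1]}
  3. unlink(a)  ⇒  .F......  {b→[1]}
  4. create(a)  ⇒  FF......  {a→[0]; b→[1]}
  5. unlink(b)  ⇒  F.......  {a→[0]}
  6. unlink(a)  ⇒  ........  {}
  7. create(b)  ⇒  F.......  {b→[0]}
  8. unlink(b)  ⇒  ........  {}
  9. create(b)  ⇒  F.......  {b→[0]}
  10. unlink(b)  ⇒  ........  {}

bitmap = ........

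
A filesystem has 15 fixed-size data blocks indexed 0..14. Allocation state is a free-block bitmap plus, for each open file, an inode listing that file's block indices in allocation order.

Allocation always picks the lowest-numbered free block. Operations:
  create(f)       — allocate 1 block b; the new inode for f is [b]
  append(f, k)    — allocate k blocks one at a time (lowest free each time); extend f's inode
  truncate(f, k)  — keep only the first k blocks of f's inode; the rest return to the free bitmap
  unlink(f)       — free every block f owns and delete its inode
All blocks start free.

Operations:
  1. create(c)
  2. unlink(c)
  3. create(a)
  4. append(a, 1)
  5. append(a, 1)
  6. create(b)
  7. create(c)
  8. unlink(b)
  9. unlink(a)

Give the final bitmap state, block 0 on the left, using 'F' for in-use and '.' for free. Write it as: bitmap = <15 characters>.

[1] create(c) — c=0 (map F..............)
[2] unlink(c) —  (map ...............)
[3] create(a) — a=0 (map F..............)
[4] append(a, 1) — a=0,1 (map FF.............)
[5] append(a, 1) — a=0,1,2 (map FFF............)
[6] create(b) — a=0,1,2 b=3 (map FFFF...........)
[7] create(c) — a=0,1,2 b=3 c=4 (map FFFFF..........)
[8] unlink(b) — a=0,1,2 c=4 (map FFF.F..........)
[9] unlink(a) — c=4 (map ....F..........)

bitmap = ....F..........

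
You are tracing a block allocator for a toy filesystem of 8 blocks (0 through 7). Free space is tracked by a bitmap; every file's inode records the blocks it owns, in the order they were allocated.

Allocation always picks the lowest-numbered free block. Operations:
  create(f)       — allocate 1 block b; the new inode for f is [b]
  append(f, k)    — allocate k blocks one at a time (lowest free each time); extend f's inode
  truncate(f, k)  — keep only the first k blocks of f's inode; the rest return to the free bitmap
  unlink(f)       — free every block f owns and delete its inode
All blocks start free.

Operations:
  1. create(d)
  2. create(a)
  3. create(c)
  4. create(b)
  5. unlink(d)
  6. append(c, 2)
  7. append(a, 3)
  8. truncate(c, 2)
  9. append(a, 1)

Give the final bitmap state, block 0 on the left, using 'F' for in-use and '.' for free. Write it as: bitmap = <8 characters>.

  1. create(d)  ⇒  F.......  {d→[0]}
  2. create(a)  ⇒  FF......  {a→[1]; d→[0]}
  3. create(c)  ⇒  FFF.....  {a→[1]; c→[2]; d→[0]}
  4. create(b)  ⇒  FFFF....  {a→[1]; b→[3]; c→[2]; d→[0]}
  5. unlink(d)  ⇒  .FFF....  {a→[1]; b→[3]; c→[2]}
  6. append(c, 2)  ⇒  FFFFF...  {a→[1]; b→[3]; c→[2, 0, 4]}
  7. append(a, 3)  ⇒  FFFFFFFF  {a→[1, 5, 6, 7]; b→[3]; c→[2, 0, 4]}
  8. truncate(c, 2)  ⇒  FFFF.FFF  {a→[1, 5, 6, 7]; b→[3]; c→[2, 0]}
  9. append(a, 1)  ⇒  FFFFFFFF  {a→[1, 5, 6, 7, 4]; b→[3]; c→[2, 0]}

bitmap = FFFFFFFF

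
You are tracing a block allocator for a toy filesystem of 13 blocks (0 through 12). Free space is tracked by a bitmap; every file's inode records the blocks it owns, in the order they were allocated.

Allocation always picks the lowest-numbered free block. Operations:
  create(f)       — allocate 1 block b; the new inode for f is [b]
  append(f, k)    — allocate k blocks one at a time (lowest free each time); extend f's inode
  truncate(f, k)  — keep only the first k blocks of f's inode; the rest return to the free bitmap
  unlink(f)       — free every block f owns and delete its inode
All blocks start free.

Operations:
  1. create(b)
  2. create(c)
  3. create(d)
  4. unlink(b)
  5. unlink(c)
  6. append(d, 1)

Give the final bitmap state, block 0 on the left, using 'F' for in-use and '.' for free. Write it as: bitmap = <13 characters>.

bitmap = F.F..........

create(b): bitmap=F............ | b=[0]
create(c): bitmap=FF........... | b=[0] c=[1]
create(d): bitmap=FFF.......... | b=[0] c=[1] d=[2]
unlink(b): bitmap=.FF.......... | c=[1] d=[2]
unlink(c): bitmap=..F.......... | d=[2]
append(d, 1): bitmap=F.F.......... | d=[2, 0]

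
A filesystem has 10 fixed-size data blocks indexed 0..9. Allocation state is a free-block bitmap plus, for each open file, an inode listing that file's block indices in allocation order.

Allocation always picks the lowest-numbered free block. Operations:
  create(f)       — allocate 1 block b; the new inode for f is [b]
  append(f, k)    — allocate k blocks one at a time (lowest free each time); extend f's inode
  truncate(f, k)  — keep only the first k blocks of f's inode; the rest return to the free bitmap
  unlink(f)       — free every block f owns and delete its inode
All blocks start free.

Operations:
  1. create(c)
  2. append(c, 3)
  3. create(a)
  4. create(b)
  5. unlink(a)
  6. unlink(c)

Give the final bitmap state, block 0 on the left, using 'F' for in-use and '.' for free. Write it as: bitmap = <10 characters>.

bitmap = .....F....

after create(c) → c:[0]  free=[F.........]
after append(c, 3) → c:[0, 1, 2, 3]  free=[FFFF......]
after create(a) → a:[4], c:[0, 1, 2, 3]  free=[FFFFF.....]
after create(b) → a:[4], b:[5], c:[0, 1, 2, 3]  free=[FFFFFF....]
after unlink(a) → b:[5], c:[0, 1, 2, 3]  free=[FFFF.F....]
after unlink(c) → b:[5]  free=[.....F....]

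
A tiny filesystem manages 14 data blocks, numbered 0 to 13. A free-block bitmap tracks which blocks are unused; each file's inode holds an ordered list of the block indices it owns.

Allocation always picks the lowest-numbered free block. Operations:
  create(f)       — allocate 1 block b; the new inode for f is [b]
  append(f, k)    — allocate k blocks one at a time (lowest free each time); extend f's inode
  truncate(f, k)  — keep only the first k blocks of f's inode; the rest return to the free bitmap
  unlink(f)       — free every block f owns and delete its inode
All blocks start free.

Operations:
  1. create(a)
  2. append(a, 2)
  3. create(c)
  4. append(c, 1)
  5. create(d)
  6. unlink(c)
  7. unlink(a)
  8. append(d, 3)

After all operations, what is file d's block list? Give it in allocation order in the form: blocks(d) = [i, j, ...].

blocks(d) = [5, 0, 1, 2]

after create(a) → a:[0]  free=[F.............]
after append(a, 2) → a:[0, 1, 2]  free=[FFF...........]
after create(c) → a:[0, 1, 2], c:[3]  free=[FFFF..........]
after append(c, 1) → a:[0, 1, 2], c:[3, 4]  free=[FFFFF.........]
after create(d) → a:[0, 1, 2], c:[3, 4], d:[5]  free=[FFFFFF........]
after unlink(c) → a:[0, 1, 2], d:[5]  free=[FFF..F........]
after unlink(a) → d:[5]  free=[.....F........]
after append(d, 3) → d:[5, 0, 1, 2]  free=[FFF..F........]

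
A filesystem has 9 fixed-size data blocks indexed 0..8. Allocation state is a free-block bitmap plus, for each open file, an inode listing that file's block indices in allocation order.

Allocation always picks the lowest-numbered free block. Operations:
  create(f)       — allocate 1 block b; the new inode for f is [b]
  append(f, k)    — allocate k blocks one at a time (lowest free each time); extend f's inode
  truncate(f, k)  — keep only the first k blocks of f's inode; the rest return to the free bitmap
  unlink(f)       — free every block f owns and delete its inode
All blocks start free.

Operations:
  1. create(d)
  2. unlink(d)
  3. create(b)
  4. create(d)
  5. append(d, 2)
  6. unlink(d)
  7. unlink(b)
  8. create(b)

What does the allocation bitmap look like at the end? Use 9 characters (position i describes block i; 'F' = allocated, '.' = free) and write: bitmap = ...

after create(d) → d:[0]  free=[F........]
after unlink(d) →   free=[.........]
after create(b) → b:[0]  free=[F........]
after create(d) → b:[0], d:[1]  free=[FF.......]
after append(d, 2) → b:[0], d:[1, 2, 3]  free=[FFFF.....]
after unlink(d) → b:[0]  free=[F........]
after unlink(b) →   free=[.........]
after create(b) → b:[0]  free=[F........]

bitmap = F........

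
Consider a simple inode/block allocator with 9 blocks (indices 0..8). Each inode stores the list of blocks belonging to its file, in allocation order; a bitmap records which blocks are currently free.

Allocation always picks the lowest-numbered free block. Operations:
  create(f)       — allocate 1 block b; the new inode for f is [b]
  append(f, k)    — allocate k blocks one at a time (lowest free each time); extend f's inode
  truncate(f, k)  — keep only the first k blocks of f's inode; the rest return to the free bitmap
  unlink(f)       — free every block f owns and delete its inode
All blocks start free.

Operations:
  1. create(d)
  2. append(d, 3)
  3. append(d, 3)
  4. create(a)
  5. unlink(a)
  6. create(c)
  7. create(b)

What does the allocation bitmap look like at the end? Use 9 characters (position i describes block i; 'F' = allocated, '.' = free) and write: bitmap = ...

create(d): bitmap=F........ | d=[0]
append(d, 3): bitmap=FFFF..... | d=[0, 1, 2, 3]
append(d, 3): bitmap=FFFFFFF.. | d=[0, 1, 2, 3, 4, 5, 6]
create(a): bitmap=FFFFFFFF. | a=[7] d=[0, 1, 2, 3, 4, 5, 6]
unlink(a): bitmap=FFFFFFF.. | d=[0, 1, 2, 3, 4, 5, 6]
create(c): bitmap=FFFFFFFF. | c=[7] d=[0, 1, 2, 3, 4, 5, 6]
create(b): bitmap=FFFFFFFFF | b=[8] c=[7] d=[0, 1, 2, 3, 4, 5, 6]

bitmap = FFFFFFFFF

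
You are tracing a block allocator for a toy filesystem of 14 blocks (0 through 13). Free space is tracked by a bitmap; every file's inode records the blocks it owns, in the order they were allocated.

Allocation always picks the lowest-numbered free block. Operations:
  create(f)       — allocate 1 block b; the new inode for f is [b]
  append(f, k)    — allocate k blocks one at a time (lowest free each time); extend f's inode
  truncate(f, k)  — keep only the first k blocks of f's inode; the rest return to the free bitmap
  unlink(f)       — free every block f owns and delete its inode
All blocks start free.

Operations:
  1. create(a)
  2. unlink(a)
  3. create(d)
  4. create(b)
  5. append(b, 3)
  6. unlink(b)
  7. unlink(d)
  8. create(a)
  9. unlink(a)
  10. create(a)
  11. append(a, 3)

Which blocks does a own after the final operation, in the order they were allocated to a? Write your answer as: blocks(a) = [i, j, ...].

[1] create(a) — a=0 (map F.............)
[2] unlink(a) —  (map ..............)
[3] create(d) — d=0 (map F.............)
[4] create(b) — b=1 d=0 (map FF............)
[5] append(b, 3) — b=1,2,3,4 d=0 (map FFFFF.........)
[6] unlink(b) — d=0 (map F.............)
[7] unlink(d) —  (map ..............)
[8] create(a) — a=0 (map F.............)
[9] unlink(a) —  (map ..............)
[10] create(a) — a=0 (map F.............)
[11] append(a, 3) — a=0,1,2,3 (map FFFF..........)

blocks(a) = [0, 1, 2, 3]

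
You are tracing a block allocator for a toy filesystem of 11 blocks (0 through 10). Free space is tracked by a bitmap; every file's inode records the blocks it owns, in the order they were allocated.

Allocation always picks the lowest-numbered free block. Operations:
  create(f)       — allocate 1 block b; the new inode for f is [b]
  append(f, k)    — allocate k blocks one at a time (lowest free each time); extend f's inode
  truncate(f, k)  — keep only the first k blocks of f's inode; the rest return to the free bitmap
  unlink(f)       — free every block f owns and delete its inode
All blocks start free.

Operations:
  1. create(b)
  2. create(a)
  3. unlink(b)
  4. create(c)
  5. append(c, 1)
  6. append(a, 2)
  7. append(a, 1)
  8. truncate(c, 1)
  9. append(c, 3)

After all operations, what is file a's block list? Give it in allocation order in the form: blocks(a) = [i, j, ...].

blocks(a) = [1, 3, 4, 5]

  1. create(b)  ⇒  F..........  {b→[0]}
  2. create(a)  ⇒  FF.........  {a→[1]; b→[0]}
  3. unlink(b)  ⇒  .F.........  {a→[1]}
  4. create(c)  ⇒  FF.........  {a→[1]; c→[0]}
  5. append(c, 1)  ⇒  FFF........  {a→[1]; c→[0, 2]}
  6. append(a, 2)  ⇒  FFFFF......  {a→[1, 3, 4]; c→[0, 2]}
  7. append(a, 1)  ⇒  FFFFFF.....  {a→[1, 3, 4, 5]; c→[0, 2]}
  8. truncate(c, 1)  ⇒  FF.FFF.....  {a→[1, 3, 4, 5]; c→[0]}
  9. append(c, 3)  ⇒  FFFFFFFF...  {a→[1, 3, 4, 5]; c→[0, 2, 6, 7]}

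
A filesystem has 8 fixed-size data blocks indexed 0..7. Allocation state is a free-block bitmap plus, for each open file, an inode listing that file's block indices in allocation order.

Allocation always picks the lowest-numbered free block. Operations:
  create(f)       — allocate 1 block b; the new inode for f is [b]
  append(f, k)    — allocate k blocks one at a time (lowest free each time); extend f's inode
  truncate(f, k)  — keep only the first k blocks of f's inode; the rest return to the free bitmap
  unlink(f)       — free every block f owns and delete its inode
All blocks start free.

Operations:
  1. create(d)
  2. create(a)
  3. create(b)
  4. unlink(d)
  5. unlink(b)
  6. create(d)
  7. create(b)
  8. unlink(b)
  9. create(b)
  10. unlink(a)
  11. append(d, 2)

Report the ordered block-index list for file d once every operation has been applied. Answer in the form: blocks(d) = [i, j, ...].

  1. create(d)  ⇒  F.......  {d→[0]}
  2. create(a)  ⇒  FF......  {a→[1]; d→[0]}
  3. create(b)  ⇒  FFF.....  {a→[1]; b→[2]; d→[0]}
  4. unlink(d)  ⇒  .FF.....  {a→[1]; b→[2]}
  5. unlink(b)  ⇒  .F......  {a→[1]}
  6. create(d)  ⇒  FF......  {a→[1]; d→[0]}
  7. create(b)  ⇒  FFF.....  {a→[1]; b→[2]; d→[0]}
  8. unlink(b)  ⇒  FF......  {a→[1]; d→[0]}
  9. create(b)  ⇒  FFF.....  {a→[1]; b→[2]; d→[0]}
  10. unlink(a)  ⇒  F.F.....  {b→[2]; d→[0]}
  11. append(d, 2)  ⇒  FFFF....  {b→[2]; d→[0, 1, 3]}

blocks(d) = [0, 1, 3]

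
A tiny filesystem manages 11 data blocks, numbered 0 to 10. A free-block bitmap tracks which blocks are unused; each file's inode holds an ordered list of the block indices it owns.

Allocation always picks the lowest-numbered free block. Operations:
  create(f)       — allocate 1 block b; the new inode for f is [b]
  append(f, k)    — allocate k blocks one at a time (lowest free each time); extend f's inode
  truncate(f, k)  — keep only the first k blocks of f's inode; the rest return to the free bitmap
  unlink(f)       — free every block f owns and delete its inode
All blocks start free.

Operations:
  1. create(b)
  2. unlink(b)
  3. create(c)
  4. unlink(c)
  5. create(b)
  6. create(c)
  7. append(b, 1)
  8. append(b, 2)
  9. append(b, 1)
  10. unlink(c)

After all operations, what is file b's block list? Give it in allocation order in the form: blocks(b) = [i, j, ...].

[1] create(b) — b=0 (map F..........)
[2] unlink(b) —  (map ...........)
[3] create(c) — c=0 (map F..........)
[4] unlink(c) —  (map ...........)
[5] create(b) — b=0 (map F..........)
[6] create(c) — b=0 c=1 (map FF.........)
[7] append(b, 1) — b=0,2 c=1 (map FFF........)
[8] append(b, 2) — b=0,2,3,4 c=1 (map FFFFF......)
[9] append(b, 1) — b=0,2,3,4,5 c=1 (map FFFFFF.....)
[10] unlink(c) — b=0,2,3,4,5 (map F.FFFF.....)

blocks(b) = [0, 2, 3, 4, 5]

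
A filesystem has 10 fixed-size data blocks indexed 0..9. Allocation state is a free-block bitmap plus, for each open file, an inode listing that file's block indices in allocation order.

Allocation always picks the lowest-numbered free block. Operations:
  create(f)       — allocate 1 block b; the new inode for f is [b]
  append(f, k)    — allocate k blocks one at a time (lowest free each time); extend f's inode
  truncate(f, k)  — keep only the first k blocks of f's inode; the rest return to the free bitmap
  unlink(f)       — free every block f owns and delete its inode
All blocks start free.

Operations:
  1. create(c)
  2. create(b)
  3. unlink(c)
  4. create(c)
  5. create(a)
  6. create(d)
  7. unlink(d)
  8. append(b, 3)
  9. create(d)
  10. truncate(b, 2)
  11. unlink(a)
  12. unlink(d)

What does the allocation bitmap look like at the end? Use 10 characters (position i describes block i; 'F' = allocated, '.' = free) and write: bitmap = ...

after create(c) → c:[0]  free=[F.........]
after create(b) → b:[1], c:[0]  free=[FF........]
after unlink(c) → b:[1]  free=[.F........]
after create(c) → b:[1], c:[0]  free=[FF........]
after create(a) → a:[2], b:[1], c:[0]  free=[FFF.......]
after create(d) → a:[2], b:[1], c:[0], d:[3]  free=[FFFF......]
after unlink(d) → a:[2], b:[1], c:[0]  free=[FFF.......]
after append(b, 3) → a:[2], b:[1, 3, 4, 5], c:[0]  free=[FFFFFF....]
after create(d) → a:[2], b:[1, 3, 4, 5], c:[0], d:[6]  free=[FFFFFFF...]
after truncate(b, 2) → a:[2], b:[1, 3], c:[0], d:[6]  free=[FFFF..F...]
after unlink(a) → b:[1, 3], c:[0], d:[6]  free=[FF.F..F...]
after unlink(d) → b:[1, 3], c:[0]  free=[FF.F......]

bitmap = FF.F......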